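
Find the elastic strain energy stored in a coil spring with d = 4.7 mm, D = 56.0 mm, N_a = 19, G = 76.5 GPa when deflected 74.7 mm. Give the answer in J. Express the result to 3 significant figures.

3.90 J

k = Gd⁴/(8D³N_a) = (76.5×10³)(4.7⁴)/(8·56.0³·19) = 1.3984 N/mm
U = ½kδ² = 0.5 × 1.3984 × 74.7² = 3901.7 N·mm = 3.9017 J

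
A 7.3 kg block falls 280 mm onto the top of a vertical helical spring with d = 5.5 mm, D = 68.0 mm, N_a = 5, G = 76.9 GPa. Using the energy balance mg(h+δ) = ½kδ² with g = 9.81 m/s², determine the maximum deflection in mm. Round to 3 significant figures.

98.4 mm

k = Gd⁴/(8D³N_a) = (76.9×10³)(5.5⁴)/(8·68.0³·5) = 5.5949 N/mm
W = mg = 7.3 × 9.81 = 71.613 N
½kδ² − Wδ − Wh = 0 → δ = (W + √(W² + 2kWh))/k
δ = (71.613 + √(5128.4 + 224373))/5.5949 = (71.613 + 479.06)/5.5949 = 98.425 mm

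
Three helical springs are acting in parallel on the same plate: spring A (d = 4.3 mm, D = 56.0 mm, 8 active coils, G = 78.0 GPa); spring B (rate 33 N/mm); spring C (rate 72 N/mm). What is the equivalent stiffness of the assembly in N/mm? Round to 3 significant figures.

k_A = Gd⁴/(8D³N_a) = (78.0×10³)(4.3⁴)/(8·56.0³·8) = 2.3726 N/mm
Parallel: k_eq = 2.3726 + 33 + 72 = 107.37 N/mm

107 N/mm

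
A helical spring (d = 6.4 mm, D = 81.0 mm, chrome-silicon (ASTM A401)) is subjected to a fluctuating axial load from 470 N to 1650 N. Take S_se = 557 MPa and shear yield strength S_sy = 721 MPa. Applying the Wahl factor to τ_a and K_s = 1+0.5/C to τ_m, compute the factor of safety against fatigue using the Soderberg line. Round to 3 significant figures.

C = D/d = 81.0/6.4 = 12.6562; K_W = (4C−1)/(4C−4)+0.615/C = 1.1129; K_s = 1+0.5/C = 1.0395
F_a = (F_max−F_min)/2 = 590 N; F_m = (F_max+F_min)/2 = 1060 N
τ_a = K_W·8F_aD/(πd³) = 1.1129 × 464.23 = 516.66 MPa
τ_m = K_s·8F_mD/(πd³) = 1.0395 × 834.05 = 867 MPa
Soderberg: 1/n_f = τ_a/S_se + τ_m/S_sy = 516.66/557 + 867/721 = 0.92758 + 1.20249 = 2.1301
n_f = 1/2.1301 = 0.4695

0.469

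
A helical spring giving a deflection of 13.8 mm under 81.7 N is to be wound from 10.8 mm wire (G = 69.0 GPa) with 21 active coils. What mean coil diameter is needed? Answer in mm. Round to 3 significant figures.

Required rate k = F/δ = 81.7/13.8 = 5.9203 N/mm
D = (Gd⁴/(8N_a·k))^(1/3) = (69.0×10³·10.8⁴/(8·21·5.9203))^(1/3)
  = (943826)^(1/3) = 98.0913 mm

98.1 mm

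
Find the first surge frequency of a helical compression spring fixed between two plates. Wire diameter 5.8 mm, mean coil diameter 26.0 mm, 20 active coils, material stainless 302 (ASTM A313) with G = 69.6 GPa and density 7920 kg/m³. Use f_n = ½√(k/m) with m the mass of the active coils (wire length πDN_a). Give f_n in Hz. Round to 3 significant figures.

k = Gd⁴/(8D³N_a) = (69.6×10³)(5.8⁴)/(8·26.0³·20) = 28.008 N/mm = 28008 N/m
Wire length L = πDN_a = π·26.0·20 = 1633.6 mm
m = ρ·(πd²/4)·L = 7920 × 26.421×10⁻⁶ m² × 1.6336 m = 0.34184 kg
f_n = ½√(k/m) = 0.5·√(28008/0.34184) = 0.5·√(81933) = 143.12 Hz

143 Hz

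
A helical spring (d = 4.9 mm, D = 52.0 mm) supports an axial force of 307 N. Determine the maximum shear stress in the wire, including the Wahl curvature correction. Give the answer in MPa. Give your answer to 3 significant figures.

393 MPa

Spring index C = D/d = 52.0/4.9 = 10.6122
K_W = (4C−1)/(4C−4) + 0.615/C = 41.449/38.449 + 0.0580 = 1.1360
τ₀ = 8FD/(πd³) = 8·307·52.0/(π·4.9³) = 127712/369.61 = 345.54 MPa
τ_max = K·τ₀ = 1.1360 × 345.54 = 392.52 MPa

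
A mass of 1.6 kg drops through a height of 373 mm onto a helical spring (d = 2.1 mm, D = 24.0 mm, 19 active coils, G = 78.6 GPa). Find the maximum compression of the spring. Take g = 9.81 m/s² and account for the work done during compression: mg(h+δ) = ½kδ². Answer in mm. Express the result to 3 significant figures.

150 mm

k = Gd⁴/(8D³N_a) = (78.6×10³)(2.1⁴)/(8·24.0³·19) = 0.72748 N/mm
W = mg = 1.6 × 9.81 = 15.696 N
½kδ² − Wδ − Wh = 0 → δ = (W + √(W² + 2kWh))/k
δ = (15.696 + √(246.36 + 8518.25))/0.72748 = (15.696 + 93.62)/0.72748 = 150.27 mm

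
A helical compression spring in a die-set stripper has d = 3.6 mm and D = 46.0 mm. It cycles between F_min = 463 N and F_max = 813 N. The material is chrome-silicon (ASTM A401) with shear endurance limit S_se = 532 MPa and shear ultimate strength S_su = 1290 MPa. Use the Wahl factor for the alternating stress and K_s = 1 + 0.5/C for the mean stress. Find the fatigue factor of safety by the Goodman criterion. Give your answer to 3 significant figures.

0.453

C = D/d = 46.0/3.6 = 12.7778; K_W = (4C−1)/(4C−4)+0.615/C = 1.1118; K_s = 1+0.5/C = 1.0391
F_a = (F_max−F_min)/2 = 175 N; F_m = (F_max+F_min)/2 = 638 N
τ_a = K_W·8F_aD/(πd³) = 1.1118 × 439.37 = 488.49 MPa
τ_m = K_s·8F_mD/(πd³) = 1.0391 × 1601.8 = 1664.5 MPa
Goodman: 1/n_f = τ_a/S_se + τ_m/S_su = 488.49/532 + 1664.5/1290 = 0.91822 + 1.29030 = 2.2085
n_f = 1/2.2085 = 0.4528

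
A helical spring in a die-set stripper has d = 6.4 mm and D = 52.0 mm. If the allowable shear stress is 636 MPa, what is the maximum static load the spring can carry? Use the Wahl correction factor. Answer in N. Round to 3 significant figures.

C = D/d = 52.0/6.4 = 8.1250
K_W = (4C−1)/(4C−4) + 0.615/C = 31.500/28.500 + 0.0757 = 1.1810
τ_max = K·8FD/(πd³) → F_max = τ_allow·πd³/(8DK)
F_max = 636·π·6.4³/(8·52.0·1.1810) = 5.2378e+05/491.28 = 1066.2 N

1070 N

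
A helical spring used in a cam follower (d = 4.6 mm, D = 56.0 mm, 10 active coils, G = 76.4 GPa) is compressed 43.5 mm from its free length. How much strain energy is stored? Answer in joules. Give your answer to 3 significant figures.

2.30 J

k = Gd⁴/(8D³N_a) = (76.4×10³)(4.6⁴)/(8·56.0³·10) = 2.4348 N/mm
U = ½kδ² = 0.5 × 2.4348 × 43.5² = 2303.7 N·mm = 2.3037 J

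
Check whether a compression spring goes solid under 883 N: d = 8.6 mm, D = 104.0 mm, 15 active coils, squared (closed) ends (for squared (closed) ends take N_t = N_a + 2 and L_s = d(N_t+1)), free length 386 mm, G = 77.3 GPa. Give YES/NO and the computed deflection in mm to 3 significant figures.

k = Gd⁴/(8D³N_a) = (77.3×10³)(8.6⁴)/(8·104.0³·15) = 3.1325 N/mm
N_t = 17; L_s = 8.6·18 = 154.8 mm; δ_solid = L₀ − L_s = 386 − 154.8 = 231.2 mm
δ = F/k = 883/3.1325 = 281.88 mm
δ ≥ δ_solid → spring goes solid

YES, δ = 282 mm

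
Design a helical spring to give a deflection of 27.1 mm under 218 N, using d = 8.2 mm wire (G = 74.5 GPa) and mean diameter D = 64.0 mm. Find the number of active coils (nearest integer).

20

Required rate k = F/δ = 218/27.1 = 8.0443 N/mm
N_a = Gd⁴/(8D³k) = (74.5×10³ × 8.2⁴)/(8 × 64.0³ × 8.0443)
    = 3.36831e+08 / 1.68701e+07 = 19.97 → 20 coils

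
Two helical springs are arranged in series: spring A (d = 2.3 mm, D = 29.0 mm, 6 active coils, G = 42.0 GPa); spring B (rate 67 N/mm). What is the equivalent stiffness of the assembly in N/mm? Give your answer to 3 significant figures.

k_A = Gd⁴/(8D³N_a) = (42.0×10³)(2.3⁴)/(8·29.0³·6) = 1.004 N/mm
Series: 1/k_eq = 1/1.004 + 1/67 = 1.011; k_eq = 0.98916 N/mm

0.989 N/mm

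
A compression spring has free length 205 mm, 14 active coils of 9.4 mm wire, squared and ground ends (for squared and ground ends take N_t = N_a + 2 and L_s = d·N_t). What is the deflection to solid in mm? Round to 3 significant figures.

54.6 mm

N_t = 16; L_s = 9.4·16 = 150.4 mm
δ_solid = L₀ − L_s = 205 − 150.4 = 54.6 mm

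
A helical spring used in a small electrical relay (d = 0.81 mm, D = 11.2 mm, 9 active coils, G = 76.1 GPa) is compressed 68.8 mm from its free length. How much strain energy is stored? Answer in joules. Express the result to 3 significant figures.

0.766 J

k = Gd⁴/(8D³N_a) = (76.1×10³)(0.81⁴)/(8·11.2³·9) = 0.32385 N/mm
U = ½kδ² = 0.5 × 0.32385 × 68.8² = 766.45 N·mm = 0.76645 J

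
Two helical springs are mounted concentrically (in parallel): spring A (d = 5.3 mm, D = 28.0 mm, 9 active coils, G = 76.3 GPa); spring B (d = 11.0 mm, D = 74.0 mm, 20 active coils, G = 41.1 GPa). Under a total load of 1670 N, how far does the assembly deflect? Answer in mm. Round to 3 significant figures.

35.3 mm

k_A = Gd⁴/(8D³N_a) = (76.3×10³)(5.3⁴)/(8·28.0³·9) = 38.091 N/mm
k_B = Gd⁴/(8D³N_a) = (41.1×10³)(11.0⁴)/(8·74.0³·20) = 9.2811 N/mm
Parallel: k_eq = 38.091 + 9.2811 = 47.372 N/mm
δ = F/k_eq = 1670/47.372 = 35.253 mm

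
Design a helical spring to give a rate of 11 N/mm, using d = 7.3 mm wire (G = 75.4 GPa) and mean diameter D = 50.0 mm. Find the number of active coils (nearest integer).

19

N_a = Gd⁴/(8D³k) = (75.4×10³ × 7.3⁴)/(8 × 50.0³ × 11)
    = 2.14123e+08 / 1.1e+07 = 19.47 → 19 coils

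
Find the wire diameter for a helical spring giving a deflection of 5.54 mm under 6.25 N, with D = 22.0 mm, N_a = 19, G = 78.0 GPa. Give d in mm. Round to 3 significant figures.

Required rate k = F/δ = 6.25/5.54 = 1.1282 N/mm
d = (8D³N_a·k / G)^(1/4) = (8·22.0³·19·1.1282 / (78.0×10³))^0.25
  = (23.409)^0.25 = 2.1996 mm

2.20 mm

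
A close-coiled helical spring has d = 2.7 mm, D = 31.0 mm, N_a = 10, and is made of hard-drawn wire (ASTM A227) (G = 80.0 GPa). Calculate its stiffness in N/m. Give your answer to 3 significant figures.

1780 N/m

k = Gd⁴/(8D³N_a) = (80.0×10³ × 2.7⁴) / (8 × 31.0³ × 10)
  = 4.25153e+06 / 2.38328e+06 = 1.7839 N/mm = 1783.9 N/m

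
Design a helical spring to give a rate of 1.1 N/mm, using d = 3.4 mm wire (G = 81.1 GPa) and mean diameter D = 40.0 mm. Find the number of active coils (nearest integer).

N_a = Gd⁴/(8D³k) = (81.1×10³ × 3.4⁴)/(8 × 40.0³ × 1.1)
    = 1.08377e+07 / 563200 = 19.24 → 19 coils

19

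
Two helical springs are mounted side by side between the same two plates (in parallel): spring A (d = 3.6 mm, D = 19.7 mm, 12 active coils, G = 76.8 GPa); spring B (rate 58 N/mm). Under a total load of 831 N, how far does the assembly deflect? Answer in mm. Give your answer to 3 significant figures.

11.0 mm

k_A = Gd⁴/(8D³N_a) = (76.8×10³)(3.6⁴)/(8·19.7³·12) = 17.575 N/mm
Parallel: k_eq = 17.575 + 58 = 75.575 N/mm
δ = F/k_eq = 831/75.575 = 10.996 mm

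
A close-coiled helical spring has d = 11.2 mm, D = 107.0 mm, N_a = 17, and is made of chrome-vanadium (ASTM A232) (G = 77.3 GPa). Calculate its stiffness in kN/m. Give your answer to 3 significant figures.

k = Gd⁴/(8D³N_a) = (77.3×10³ × 11.2⁴) / (8 × 107.0³ × 17)
  = 1.21633e+09 / 1.66606e+08 = 7.3006 N/mm

7.30 kN/m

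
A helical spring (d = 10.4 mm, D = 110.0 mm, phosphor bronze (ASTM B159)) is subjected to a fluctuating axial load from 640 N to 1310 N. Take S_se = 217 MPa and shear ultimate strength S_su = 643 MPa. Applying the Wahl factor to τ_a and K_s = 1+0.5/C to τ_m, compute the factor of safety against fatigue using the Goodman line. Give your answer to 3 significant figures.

1.20

C = D/d = 110.0/10.4 = 10.5769; K_W = (4C−1)/(4C−4)+0.615/C = 1.1365; K_s = 1+0.5/C = 1.0473
F_a = (F_max−F_min)/2 = 335 N; F_m = (F_max+F_min)/2 = 975 N
τ_a = K_W·8F_aD/(πd³) = 1.1365 × 83.421 = 94.805 MPa
τ_m = K_s·8F_mD/(πd³) = 1.0473 × 242.79 = 254.27 MPa
Goodman: 1/n_f = τ_a/S_se + τ_m/S_su = 94.805/217 + 254.27/643 = 0.43689 + 0.39545 = 0.83233
n_f = 1/0.83233 = 1.201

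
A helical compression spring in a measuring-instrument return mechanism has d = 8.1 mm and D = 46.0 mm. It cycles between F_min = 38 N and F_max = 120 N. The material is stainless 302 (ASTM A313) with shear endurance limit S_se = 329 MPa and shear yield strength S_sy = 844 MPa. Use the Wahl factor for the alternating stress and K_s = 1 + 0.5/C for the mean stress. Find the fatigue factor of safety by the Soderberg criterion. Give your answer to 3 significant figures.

C = D/d = 46.0/8.1 = 5.6790; K_W = (4C−1)/(4C−4)+0.615/C = 1.2686; K_s = 1+0.5/C = 1.0880
F_a = (F_max−F_min)/2 = 41 N; F_m = (F_max+F_min)/2 = 79 N
τ_a = K_W·8F_aD/(πd³) = 1.2686 × 9.0371 = 11.464 MPa
τ_m = K_s·8F_mD/(πd³) = 1.0880 × 17.413 = 18.946 MPa
Soderberg: 1/n_f = τ_a/S_se + τ_m/S_sy = 11.464/329 + 18.946/844 = 0.03485 + 0.02245 = 0.057294
n_f = 1/0.057294 = 17.45

17.5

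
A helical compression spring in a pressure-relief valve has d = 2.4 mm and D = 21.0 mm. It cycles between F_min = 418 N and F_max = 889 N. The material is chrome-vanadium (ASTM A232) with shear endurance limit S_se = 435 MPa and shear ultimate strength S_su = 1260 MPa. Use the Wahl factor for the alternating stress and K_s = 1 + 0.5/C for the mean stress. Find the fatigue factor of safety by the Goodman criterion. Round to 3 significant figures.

0.219

C = D/d = 21.0/2.4 = 8.7500; K_W = (4C−1)/(4C−4)+0.615/C = 1.1671; K_s = 1+0.5/C = 1.0571
F_a = (F_max−F_min)/2 = 235.5 N; F_m = (F_max+F_min)/2 = 653.5 N
τ_a = K_W·8F_aD/(πd³) = 1.1671 × 911 = 1063.2 MPa
τ_m = K_s·8F_mD/(πd³) = 1.0571 × 2528 = 2672.4 MPa
Goodman: 1/n_f = τ_a/S_se + τ_m/S_su = 1063.2/435 + 2672.4/1260 = 2.44411 + 2.12097 = 4.5651
n_f = 1/4.5651 = 0.2191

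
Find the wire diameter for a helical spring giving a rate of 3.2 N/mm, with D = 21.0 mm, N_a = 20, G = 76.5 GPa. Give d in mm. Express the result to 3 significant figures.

d = (8D³N_a·k / G)^(1/4) = (8·21.0³·20·3.2 / (76.5×10³))^0.25
  = (61.982)^0.25 = 2.8059 mm

2.81 mm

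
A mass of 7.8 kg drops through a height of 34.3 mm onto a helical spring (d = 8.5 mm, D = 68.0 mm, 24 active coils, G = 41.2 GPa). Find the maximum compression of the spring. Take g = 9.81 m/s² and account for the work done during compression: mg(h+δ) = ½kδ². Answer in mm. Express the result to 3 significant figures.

k = Gd⁴/(8D³N_a) = (41.2×10³)(8.5⁴)/(8·68.0³·24) = 3.5624 N/mm
W = mg = 7.8 × 9.81 = 76.518 N
½kδ² − Wδ − Wh = 0 → δ = (W + √(W² + 2kWh))/k
δ = (76.518 + √(5855 + 18699.6))/3.5624 = (76.518 + 156.7)/3.5624 = 65.466 mm

65.5 mm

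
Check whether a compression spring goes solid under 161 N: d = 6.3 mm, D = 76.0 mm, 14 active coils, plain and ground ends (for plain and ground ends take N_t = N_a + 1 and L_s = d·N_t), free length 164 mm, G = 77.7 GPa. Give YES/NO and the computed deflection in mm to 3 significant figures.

k = Gd⁴/(8D³N_a) = (77.7×10³)(6.3⁴)/(8·76.0³·14) = 2.4896 N/mm
N_t = 15; L_s = 6.3·15 = 94.5 mm; δ_solid = L₀ − L_s = 164 − 94.5 = 69.5 mm
δ = F/k = 161/2.4896 = 64.67 mm
δ < δ_solid → spring does not go solid

NO, δ = 64.7 mm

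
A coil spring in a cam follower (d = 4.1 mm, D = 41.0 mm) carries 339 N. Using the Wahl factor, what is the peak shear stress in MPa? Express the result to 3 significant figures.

588 MPa

Spring index C = D/d = 41.0/4.1 = 10.0000
K_W = (4C−1)/(4C−4) + 0.615/C = 39.000/36.000 + 0.0615 = 1.1448
τ₀ = 8FD/(πd³) = 8·339·41.0/(π·4.1³) = 111192/216.52 = 513.54 MPa
τ_max = K·τ₀ = 1.1448 × 513.54 = 587.91 MPa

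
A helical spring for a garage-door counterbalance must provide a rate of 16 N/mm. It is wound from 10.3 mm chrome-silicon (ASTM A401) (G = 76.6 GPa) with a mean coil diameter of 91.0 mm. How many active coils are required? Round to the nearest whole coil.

9

N_a = Gd⁴/(8D³k) = (76.6×10³ × 10.3⁴)/(8 × 91.0³ × 16)
    = 8.6214e+08 / 9.64571e+07 = 8.938 → 9 coils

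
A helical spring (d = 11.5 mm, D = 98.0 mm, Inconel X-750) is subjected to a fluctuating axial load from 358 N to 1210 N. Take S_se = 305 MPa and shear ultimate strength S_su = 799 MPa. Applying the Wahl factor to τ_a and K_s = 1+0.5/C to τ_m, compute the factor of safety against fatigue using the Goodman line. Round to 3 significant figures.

2.28

C = D/d = 98.0/11.5 = 8.5217; K_W = (4C−1)/(4C−4)+0.615/C = 1.1719; K_s = 1+0.5/C = 1.0587
F_a = (F_max−F_min)/2 = 426 N; F_m = (F_max+F_min)/2 = 784 N
τ_a = K_W·8F_aD/(πd³) = 1.1719 × 69.901 = 81.915 MPa
τ_m = K_s·8F_mD/(πd³) = 1.0587 × 128.64 = 136.19 MPa
Goodman: 1/n_f = τ_a/S_se + τ_m/S_su = 81.915/305 + 136.19/799 = 0.26857 + 0.17045 = 0.43903
n_f = 1/0.43903 = 2.278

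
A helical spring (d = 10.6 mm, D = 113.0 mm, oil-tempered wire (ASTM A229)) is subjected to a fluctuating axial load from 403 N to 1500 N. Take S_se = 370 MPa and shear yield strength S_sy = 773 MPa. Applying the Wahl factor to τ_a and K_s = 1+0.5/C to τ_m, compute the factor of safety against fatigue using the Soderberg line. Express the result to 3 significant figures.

1.39

C = D/d = 113.0/10.6 = 10.6604; K_W = (4C−1)/(4C−4)+0.615/C = 1.1353; K_s = 1+0.5/C = 1.0469
F_a = (F_max−F_min)/2 = 548.5 N; F_m = (F_max+F_min)/2 = 951.5 N
τ_a = K_W·8F_aD/(πd³) = 1.1353 × 132.52 = 150.45 MPa
τ_m = K_s·8F_mD/(πd³) = 1.0469 × 229.88 = 240.67 MPa
Soderberg: 1/n_f = τ_a/S_se + τ_m/S_sy = 150.45/370 + 240.67/773 = 0.40663 + 0.31134 = 0.71797
n_f = 1/0.71797 = 1.393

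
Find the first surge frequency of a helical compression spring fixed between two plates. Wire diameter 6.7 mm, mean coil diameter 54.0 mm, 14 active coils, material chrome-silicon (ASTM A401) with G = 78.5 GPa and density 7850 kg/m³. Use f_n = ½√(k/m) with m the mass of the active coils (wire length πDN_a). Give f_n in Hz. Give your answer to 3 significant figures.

58.4 Hz

k = Gd⁴/(8D³N_a) = (78.5×10³)(6.7⁴)/(8·54.0³·14) = 8.9695 N/mm = 8969.5 N/m
Wire length L = πDN_a = π·54.0·14 = 2375 mm
m = ρ·(πd²/4)·L = 7850 × 35.257×10⁻⁶ m² × 2.375 m = 0.65733 kg
f_n = ½√(k/m) = 0.5·√(8969.5/0.65733) = 0.5·√(13645) = 58.407 Hz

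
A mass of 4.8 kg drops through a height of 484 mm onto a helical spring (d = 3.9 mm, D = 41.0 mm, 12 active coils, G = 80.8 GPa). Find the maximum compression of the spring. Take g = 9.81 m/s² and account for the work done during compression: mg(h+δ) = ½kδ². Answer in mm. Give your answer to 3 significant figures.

145 mm

k = Gd⁴/(8D³N_a) = (80.8×10³)(3.9⁴)/(8·41.0³·12) = 2.8252 N/mm
W = mg = 4.8 × 9.81 = 47.088 N
½kδ² − Wδ − Wh = 0 → δ = (W + √(W² + 2kWh))/k
δ = (47.088 + √(2217.3 + 128775))/2.8252 = (47.088 + 361.93)/2.8252 = 144.78 mm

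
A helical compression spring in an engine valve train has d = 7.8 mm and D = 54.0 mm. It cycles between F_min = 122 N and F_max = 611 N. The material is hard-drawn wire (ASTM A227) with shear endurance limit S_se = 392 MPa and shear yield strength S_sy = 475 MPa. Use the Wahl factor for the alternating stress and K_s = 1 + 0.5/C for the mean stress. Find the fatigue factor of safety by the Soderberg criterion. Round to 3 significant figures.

C = D/d = 54.0/7.8 = 6.9231; K_W = (4C−1)/(4C−4)+0.615/C = 1.2155; K_s = 1+0.5/C = 1.0722
F_a = (F_max−F_min)/2 = 244.5 N; F_m = (F_max+F_min)/2 = 366.5 N
τ_a = K_W·8F_aD/(πd³) = 1.2155 × 70.848 = 86.113 MPa
τ_m = K_s·8F_mD/(πd³) = 1.0722 × 106.2 = 113.87 MPa
Soderberg: 1/n_f = τ_a/S_se + τ_m/S_sy = 86.113/392 + 113.87/475 = 0.21968 + 0.23973 = 0.4594
n_f = 1/0.4594 = 2.177

2.18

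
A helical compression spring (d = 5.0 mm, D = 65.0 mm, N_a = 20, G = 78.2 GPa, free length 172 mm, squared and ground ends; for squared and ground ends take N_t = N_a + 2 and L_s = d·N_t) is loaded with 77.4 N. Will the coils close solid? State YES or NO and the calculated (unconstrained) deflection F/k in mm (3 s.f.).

k = Gd⁴/(8D³N_a) = (78.2×10³)(5.0⁴)/(8·65.0³·20) = 1.1123 N/mm
N_t = 22; L_s = 5.0·22 = 110 mm; δ_solid = L₀ − L_s = 172 − 110 = 62 mm
δ = F/k = 77.4/1.1123 = 69.585 mm
δ ≥ δ_solid → spring goes solid

YES, δ = 69.6 mm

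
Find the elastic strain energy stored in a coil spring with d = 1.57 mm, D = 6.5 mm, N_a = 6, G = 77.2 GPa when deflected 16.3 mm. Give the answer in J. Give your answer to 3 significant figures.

4.73 J

k = Gd⁴/(8D³N_a) = (77.2×10³)(1.57⁴)/(8·6.5³·6) = 35.582 N/mm
U = ½kδ² = 0.5 × 35.582 × 16.3² = 4726.9 N·mm = 4.7269 J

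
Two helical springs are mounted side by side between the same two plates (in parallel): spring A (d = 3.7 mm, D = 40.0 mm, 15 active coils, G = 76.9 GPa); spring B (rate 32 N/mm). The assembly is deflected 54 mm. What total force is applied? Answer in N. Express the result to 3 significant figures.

1830 N

k_A = Gd⁴/(8D³N_a) = (76.9×10³)(3.7⁴)/(8·40.0³·15) = 1.8766 N/mm
Parallel: k_eq = 1.8766 + 32 = 33.877 N/mm
F = k_eq·δ = 33.877·54 = 1829.3 N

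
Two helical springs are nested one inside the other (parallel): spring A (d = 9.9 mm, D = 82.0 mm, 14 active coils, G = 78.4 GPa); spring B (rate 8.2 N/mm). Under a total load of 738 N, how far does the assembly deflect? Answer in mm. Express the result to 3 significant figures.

k_A = Gd⁴/(8D³N_a) = (78.4×10³)(9.9⁴)/(8·82.0³·14) = 12.195 N/mm
Parallel: k_eq = 12.195 + 8.2 = 20.395 N/mm
δ = F/k_eq = 738/20.395 = 36.185 mm

36.2 mm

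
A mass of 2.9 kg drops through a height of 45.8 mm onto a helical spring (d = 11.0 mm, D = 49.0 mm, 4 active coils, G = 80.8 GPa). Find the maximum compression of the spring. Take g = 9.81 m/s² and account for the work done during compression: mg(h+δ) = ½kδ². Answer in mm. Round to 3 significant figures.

k = Gd⁴/(8D³N_a) = (80.8×10³)(11.0⁴)/(8·49.0³·4) = 314.23 N/mm
W = mg = 2.9 × 9.81 = 28.449 N
½kδ² − Wδ − Wh = 0 → δ = (W + √(W² + 2kWh))/k
δ = (28.449 + √(809.35 + 818854))/314.23 = (28.449 + 905.35)/314.23 = 2.9717 mm

2.97 mm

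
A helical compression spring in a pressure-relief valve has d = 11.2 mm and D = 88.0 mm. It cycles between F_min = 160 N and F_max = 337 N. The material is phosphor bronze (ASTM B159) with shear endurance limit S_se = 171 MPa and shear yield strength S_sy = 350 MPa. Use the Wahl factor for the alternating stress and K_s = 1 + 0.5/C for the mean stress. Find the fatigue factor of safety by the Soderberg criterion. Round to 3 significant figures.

4.58

C = D/d = 88.0/11.2 = 7.8571; K_W = (4C−1)/(4C−4)+0.615/C = 1.1876; K_s = 1+0.5/C = 1.0636
F_a = (F_max−F_min)/2 = 88.5 N; F_m = (F_max+F_min)/2 = 248.5 N
τ_a = K_W·8F_aD/(πd³) = 1.1876 × 14.116 = 16.765 MPa
τ_m = K_s·8F_mD/(πd³) = 1.0636 × 39.636 = 42.159 MPa
Soderberg: 1/n_f = τ_a/S_se + τ_m/S_sy = 16.765/171 + 42.159/350 = 0.09804 + 0.12045 = 0.21849
n_f = 1/0.21849 = 4.577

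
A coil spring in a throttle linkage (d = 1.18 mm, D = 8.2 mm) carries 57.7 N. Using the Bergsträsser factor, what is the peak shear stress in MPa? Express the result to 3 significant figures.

Spring index C = D/d = 8.2/1.18 = 6.9492
K_B = (4C+2)/(4C−3) = 29.797/24.797 = 1.2016
τ₀ = 8FD/(πd³) = 8·57.7·8.2/(π·1.18³) = 3785.12/5.1617 = 733.3 MPa
τ_max = K·τ₀ = 1.2016 × 733.3 = 881.17 MPa

881 MPa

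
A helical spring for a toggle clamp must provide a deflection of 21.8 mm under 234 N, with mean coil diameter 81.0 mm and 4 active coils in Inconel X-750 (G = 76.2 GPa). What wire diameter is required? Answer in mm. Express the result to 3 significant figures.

7.00 mm

Required rate k = F/δ = 234/21.8 = 10.734 N/mm
d = (8D³N_a·k / G)^(1/4) = (8·81.0³·4·10.734 / (76.2×10³))^0.25
  = (2395.6)^0.25 = 6.9960 mm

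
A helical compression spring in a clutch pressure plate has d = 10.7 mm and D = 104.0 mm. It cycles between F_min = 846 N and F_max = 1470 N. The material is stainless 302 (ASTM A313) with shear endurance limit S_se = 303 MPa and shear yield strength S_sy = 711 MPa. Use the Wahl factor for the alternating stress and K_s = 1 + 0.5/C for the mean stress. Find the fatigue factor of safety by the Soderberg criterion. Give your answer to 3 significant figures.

C = D/d = 104.0/10.7 = 9.7196; K_W = (4C−1)/(4C−4)+0.615/C = 1.1493; K_s = 1+0.5/C = 1.0514
F_a = (F_max−F_min)/2 = 312 N; F_m = (F_max+F_min)/2 = 1158 N
τ_a = K_W·8F_aD/(πd³) = 1.1493 × 67.449 = 77.518 MPa
τ_m = K_s·8F_mD/(πd³) = 1.0514 × 250.34 = 263.22 MPa
Soderberg: 1/n_f = τ_a/S_se + τ_m/S_sy = 77.518/303 + 263.22/711 = 0.25584 + 0.37021 = 0.62605
n_f = 1/0.62605 = 1.597

1.60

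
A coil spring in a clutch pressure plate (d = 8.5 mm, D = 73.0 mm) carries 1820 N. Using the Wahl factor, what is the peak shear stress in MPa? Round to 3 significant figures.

Spring index C = D/d = 73.0/8.5 = 8.5882
K_W = (4C−1)/(4C−4) + 0.615/C = 33.353/30.353 + 0.0716 = 1.1704
τ₀ = 8FD/(πd³) = 8·1820·73.0/(π·8.5³) = 1.06288e+06/1929.3 = 550.91 MPa
τ_max = K·τ₀ = 1.1704 × 550.91 = 644.81 MPa

645 MPa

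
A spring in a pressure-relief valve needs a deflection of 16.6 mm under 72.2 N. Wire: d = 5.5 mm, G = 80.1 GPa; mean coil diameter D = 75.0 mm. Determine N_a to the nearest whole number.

5

Required rate k = F/δ = 72.2/16.6 = 4.3494 N/mm
N_a = Gd⁴/(8D³k) = (80.1×10³ × 5.5⁴)/(8 × 75.0³ × 4.3494)
    = 7.32965e+07 / 1.46792e+07 = 4.993 → 5 coils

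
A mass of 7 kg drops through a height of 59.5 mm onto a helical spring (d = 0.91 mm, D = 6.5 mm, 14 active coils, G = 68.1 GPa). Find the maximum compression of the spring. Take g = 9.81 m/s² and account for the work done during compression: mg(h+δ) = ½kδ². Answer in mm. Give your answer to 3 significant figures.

k = Gd⁴/(8D³N_a) = (68.1×10³)(0.91⁴)/(8·6.5³·14) = 1.5183 N/mm
W = mg = 7 × 9.81 = 68.67 N
½kδ² − Wδ − Wh = 0 → δ = (W + √(W² + 2kWh))/k
δ = (68.67 + √(4715.6 + 12407.1))/1.5183 = (68.67 + 130.85)/1.5183 = 131.41 mm

131 mm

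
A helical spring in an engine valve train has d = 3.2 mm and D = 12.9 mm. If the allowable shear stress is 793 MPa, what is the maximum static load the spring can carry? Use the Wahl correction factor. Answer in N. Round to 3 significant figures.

C = D/d = 12.9/3.2 = 4.0312
K_W = (4C−1)/(4C−4) + 0.615/C = 15.125/12.125 + 0.1526 = 1.4000
τ_max = K·8FD/(πd³) → F_max = τ_allow·πd³/(8DK)
F_max = 793·π·3.2³/(8·12.9·1.4000) = 81634/144.48 = 565.03 N

565 N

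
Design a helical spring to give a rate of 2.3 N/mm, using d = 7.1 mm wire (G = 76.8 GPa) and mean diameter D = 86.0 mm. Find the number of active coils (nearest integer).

N_a = Gd⁴/(8D³k) = (76.8×10³ × 7.1⁴)/(8 × 86.0³ × 2.3)
    = 1.95162e+08 / 1.17034e+07 = 16.68 → 17 coils

17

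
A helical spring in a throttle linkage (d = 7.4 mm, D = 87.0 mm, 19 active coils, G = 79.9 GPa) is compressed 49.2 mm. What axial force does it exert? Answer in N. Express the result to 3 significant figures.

k = Gd⁴/(8D³N_a) = (79.9×10³)(7.4⁴)/(8·87.0³·19) = 2.3937 N/mm
F = k·δ = 2.3937 × 49.2 = 117.77 N

118 N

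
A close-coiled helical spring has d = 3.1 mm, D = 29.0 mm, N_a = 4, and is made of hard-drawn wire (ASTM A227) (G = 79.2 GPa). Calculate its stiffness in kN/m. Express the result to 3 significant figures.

9.37 kN/m

k = Gd⁴/(8D³N_a) = (79.2×10³ × 3.1⁴) / (8 × 29.0³ × 4)
  = 7.31429e+06 / 780448 = 9.3719 N/mm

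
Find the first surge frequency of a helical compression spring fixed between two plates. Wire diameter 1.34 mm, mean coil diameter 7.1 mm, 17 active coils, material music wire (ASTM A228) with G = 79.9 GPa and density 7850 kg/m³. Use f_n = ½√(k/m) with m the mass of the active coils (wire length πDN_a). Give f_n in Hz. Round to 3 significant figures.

k = Gd⁴/(8D³N_a) = (79.9×10³)(1.34⁴)/(8·7.1³·17) = 5.2924 N/mm = 5292.4 N/m
Wire length L = πDN_a = π·7.1·17 = 379.19 mm
m = ρ·(πd²/4)·L = 7850 × 1.4103×10⁻⁶ m² × 0.37919 m = 0.0041978 kg
f_n = ½√(k/m) = 0.5·√(5292.4/0.0041978) = 0.5·√(1.2607e+06) = 561.41 Hz

561 Hz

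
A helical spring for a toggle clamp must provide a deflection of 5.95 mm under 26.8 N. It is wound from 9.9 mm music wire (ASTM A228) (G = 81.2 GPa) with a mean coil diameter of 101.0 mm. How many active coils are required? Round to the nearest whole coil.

21

Required rate k = F/δ = 26.8/5.95 = 4.5042 N/mm
N_a = Gd⁴/(8D³k) = (81.2×10³ × 9.9⁴)/(8 × 101.0³ × 4.5042)
    = 7.80004e+08 / 3.71255e+07 = 21.01 → 21 coils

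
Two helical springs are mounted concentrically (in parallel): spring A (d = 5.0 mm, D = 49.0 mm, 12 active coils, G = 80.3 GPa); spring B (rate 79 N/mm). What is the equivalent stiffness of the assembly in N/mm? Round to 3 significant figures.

k_A = Gd⁴/(8D³N_a) = (80.3×10³)(5.0⁴)/(8·49.0³·12) = 4.4436 N/mm
Parallel: k_eq = 4.4436 + 79 = 83.444 N/mm

83.4 N/mm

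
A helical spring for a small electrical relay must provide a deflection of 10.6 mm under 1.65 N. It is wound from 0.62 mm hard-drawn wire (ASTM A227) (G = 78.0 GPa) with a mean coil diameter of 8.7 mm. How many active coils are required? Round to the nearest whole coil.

14

Required rate k = F/δ = 1.65/10.6 = 0.15566 N/mm
N_a = Gd⁴/(8D³k) = (78.0×10³ × 0.62⁴)/(8 × 8.7³ × 0.15566)
    = 11525.5 / 820.023 = 14.06 → 14 coils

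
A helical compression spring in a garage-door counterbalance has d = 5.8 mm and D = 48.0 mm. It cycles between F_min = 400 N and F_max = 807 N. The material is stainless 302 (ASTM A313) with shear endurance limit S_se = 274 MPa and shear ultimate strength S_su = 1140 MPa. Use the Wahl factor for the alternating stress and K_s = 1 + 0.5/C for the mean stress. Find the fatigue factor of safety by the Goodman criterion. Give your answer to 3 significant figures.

C = D/d = 48.0/5.8 = 8.2759; K_W = (4C−1)/(4C−4)+0.615/C = 1.1774; K_s = 1+0.5/C = 1.0604
F_a = (F_max−F_min)/2 = 203.5 N; F_m = (F_max+F_min)/2 = 603.5 N
τ_a = K_W·8F_aD/(πd³) = 1.1774 × 127.49 = 150.1 MPa
τ_m = K_s·8F_mD/(πd³) = 1.0604 × 378.07 = 400.91 MPa
Goodman: 1/n_f = τ_a/S_se + τ_m/S_su = 150.1/274 + 400.91/1140 = 0.54781 + 0.35168 = 0.89949
n_f = 1/0.89949 = 1.112

1.11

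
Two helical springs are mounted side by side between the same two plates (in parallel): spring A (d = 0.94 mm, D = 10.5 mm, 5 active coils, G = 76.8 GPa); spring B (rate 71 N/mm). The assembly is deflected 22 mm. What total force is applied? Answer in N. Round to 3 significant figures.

1590 N

k_A = Gd⁴/(8D³N_a) = (76.8×10³)(0.94⁴)/(8·10.5³·5) = 1.2949 N/mm
Parallel: k_eq = 1.2949 + 71 = 72.295 N/mm
F = k_eq·δ = 72.295·22 = 1590.5 N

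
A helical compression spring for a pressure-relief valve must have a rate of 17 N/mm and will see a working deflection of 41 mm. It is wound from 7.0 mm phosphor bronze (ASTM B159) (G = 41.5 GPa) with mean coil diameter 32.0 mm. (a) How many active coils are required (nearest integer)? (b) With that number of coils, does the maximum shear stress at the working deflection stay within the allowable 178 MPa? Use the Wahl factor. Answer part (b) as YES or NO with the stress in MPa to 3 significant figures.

(a) 22 coils; (b) NO, τ_max = 226 MPa

N_a = Gd⁴/(8D³k) = (41.5×10³)(7.0⁴)/(8·32.0³·17) = 22.36 → N_a = 22
Actual rate k = Gd⁴/(8D³·22) = 17.277 N/mm
Working load F = kδ = 17.277·41 = 708.37 N
C = 32.0/7.0 = 4.5714; K_W = (4C−1)/(4C−4)+0.615/C = 1.3445
τ_max = K_W·8FD/(πd³) = 1.3445·168.29 = 226.27 MPa
τ_max > 178 MPa → exceeds allowable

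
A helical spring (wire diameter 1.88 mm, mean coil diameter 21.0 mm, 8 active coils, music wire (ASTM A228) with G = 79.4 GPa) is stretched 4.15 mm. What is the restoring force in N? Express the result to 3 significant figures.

k = Gd⁴/(8D³N_a) = (79.4×10³)(1.88⁴)/(8·21.0³·8) = 1.6735 N/mm
F = k·δ = 1.6735 × 4.15 = 6.9448 N

6.94 N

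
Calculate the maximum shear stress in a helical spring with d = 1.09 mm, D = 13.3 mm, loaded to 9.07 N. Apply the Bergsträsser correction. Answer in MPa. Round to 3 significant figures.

263 MPa

Spring index C = D/d = 13.3/1.09 = 12.2018
K_B = (4C+2)/(4C−3) = 50.807/45.807 = 1.1092
τ₀ = 8FD/(πd³) = 8·9.07·13.3/(π·1.09³) = 965.048/4.0685 = 237.2 MPa
τ_max = K·τ₀ = 1.1092 × 237.2 = 263.09 MPa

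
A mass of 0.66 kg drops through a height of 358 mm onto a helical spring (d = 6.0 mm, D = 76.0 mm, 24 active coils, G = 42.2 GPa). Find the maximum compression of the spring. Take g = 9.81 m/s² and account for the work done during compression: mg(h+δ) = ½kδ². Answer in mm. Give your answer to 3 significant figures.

k = Gd⁴/(8D³N_a) = (42.2×10³)(6.0⁴)/(8·76.0³·24) = 0.6489 N/mm
W = mg = 0.66 × 9.81 = 6.4746 N
½kδ² − Wδ − Wh = 0 → δ = (W + √(W² + 2kWh))/k
δ = (6.4746 + √(41.92 + 3008.16))/0.6489 = (6.4746 + 55.228)/0.6489 = 95.088 mm

95.1 mm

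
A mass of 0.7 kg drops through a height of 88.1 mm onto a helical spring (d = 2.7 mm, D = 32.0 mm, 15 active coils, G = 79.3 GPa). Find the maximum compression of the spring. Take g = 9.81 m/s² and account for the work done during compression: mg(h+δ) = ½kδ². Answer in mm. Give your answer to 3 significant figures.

40.6 mm

k = Gd⁴/(8D³N_a) = (79.3×10³)(2.7⁴)/(8·32.0³·15) = 1.0718 N/mm
W = mg = 0.7 × 9.81 = 6.867 N
½kδ² − Wδ − Wh = 0 → δ = (W + √(W² + 2kWh))/k
δ = (6.867 + √(47.156 + 1296.79))/1.0718 = (6.867 + 36.66)/1.0718 = 40.613 mm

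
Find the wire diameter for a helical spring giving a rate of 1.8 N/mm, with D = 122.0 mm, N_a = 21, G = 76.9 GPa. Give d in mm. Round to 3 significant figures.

d = (8D³N_a·k / G)^(1/4) = (8·122.0³·21·1.8 / (76.9×10³))^0.25
  = (7140.6)^0.25 = 9.1925 mm

9.19 mm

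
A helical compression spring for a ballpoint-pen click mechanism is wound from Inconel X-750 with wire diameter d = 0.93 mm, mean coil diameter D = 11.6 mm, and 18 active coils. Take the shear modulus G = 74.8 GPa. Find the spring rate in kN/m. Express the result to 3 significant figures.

0.249 kN/m

k = Gd⁴/(8D³N_a) = (74.8×10³ × 0.93⁴) / (8 × 11.6³ × 18)
  = 55954.3 / 224769 = 0.24894 N/mm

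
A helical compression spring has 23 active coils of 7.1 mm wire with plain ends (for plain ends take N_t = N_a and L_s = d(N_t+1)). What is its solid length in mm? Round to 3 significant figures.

170 mm

plain ends: N_t = N_a = 23
L_s = d·(N_t+1) = 7.1 × 24 = 170.4 mm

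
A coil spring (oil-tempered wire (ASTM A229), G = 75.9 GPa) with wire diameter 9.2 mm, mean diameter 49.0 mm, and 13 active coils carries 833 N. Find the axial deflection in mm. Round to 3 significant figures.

18.7 mm

k = Gd⁴/(8D³N_a) = (75.9×10³)(9.2⁴)/(8·49.0³·13) = 44.44 N/mm
δ = F/k = 833 / 44.44 = 18.744 mm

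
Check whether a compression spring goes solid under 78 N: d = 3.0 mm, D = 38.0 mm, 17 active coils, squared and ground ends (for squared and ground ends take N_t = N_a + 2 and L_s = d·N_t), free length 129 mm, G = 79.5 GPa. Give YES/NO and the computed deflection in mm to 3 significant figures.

YES, δ = 90.4 mm

k = Gd⁴/(8D³N_a) = (79.5×10³)(3.0⁴)/(8·38.0³·17) = 0.8629 N/mm
N_t = 19; L_s = 3.0·19 = 57 mm; δ_solid = L₀ − L_s = 129 − 57 = 72 mm
δ = F/k = 78/0.8629 = 90.392 mm
δ ≥ δ_solid → spring goes solid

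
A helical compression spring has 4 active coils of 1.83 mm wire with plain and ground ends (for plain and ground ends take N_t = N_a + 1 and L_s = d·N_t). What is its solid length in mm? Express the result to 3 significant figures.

9.15 mm

plain and ground ends: N_t = N_a + 1 = 4 + 1 = 5
L_s = d·N_t = 1.83 × 5 = 9.15 mm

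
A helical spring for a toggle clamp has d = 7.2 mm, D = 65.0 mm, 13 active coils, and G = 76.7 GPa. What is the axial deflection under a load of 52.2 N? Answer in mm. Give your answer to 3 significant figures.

7.23 mm

k = Gd⁴/(8D³N_a) = (76.7×10³)(7.2⁴)/(8·65.0³·13) = 7.2169 N/mm
δ = F/k = 52.2 / 7.2169 = 7.233 mm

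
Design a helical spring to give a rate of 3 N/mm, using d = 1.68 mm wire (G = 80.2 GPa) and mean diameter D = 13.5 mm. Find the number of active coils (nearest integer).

N_a = Gd⁴/(8D³k) = (80.2×10³ × 1.68⁴)/(8 × 13.5³ × 3)
    = 638869 / 59049 = 10.82 → 11 coils

11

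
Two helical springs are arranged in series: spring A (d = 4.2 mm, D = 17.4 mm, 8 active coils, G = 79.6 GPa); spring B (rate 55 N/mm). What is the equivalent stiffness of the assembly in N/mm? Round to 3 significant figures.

k_A = Gd⁴/(8D³N_a) = (79.6×10³)(4.2⁴)/(8·17.4³·8) = 73.465 N/mm
Series: 1/k_eq = 1/73.465 + 1/55 = 0.031794; k_eq = 31.453 N/mm

31.5 N/mm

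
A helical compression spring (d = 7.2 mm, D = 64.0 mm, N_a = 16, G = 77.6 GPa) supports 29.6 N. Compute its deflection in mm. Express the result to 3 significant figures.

4.76 mm

k = Gd⁴/(8D³N_a) = (77.6×10³)(7.2⁴)/(8·64.0³·16) = 6.215 N/mm
δ = F/k = 29.6 / 6.215 = 4.7627 mm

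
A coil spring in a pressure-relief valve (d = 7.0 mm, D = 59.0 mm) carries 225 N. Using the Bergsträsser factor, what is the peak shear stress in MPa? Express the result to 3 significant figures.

115 MPa

Spring index C = D/d = 59.0/7.0 = 8.4286
K_B = (4C+2)/(4C−3) = 35.714/30.714 = 1.1628
τ₀ = 8FD/(πd³) = 8·225·59.0/(π·7.0³) = 106200/1077.6 = 98.555 MPa
τ_max = K·τ₀ = 1.1628 × 98.555 = 114.6 MPa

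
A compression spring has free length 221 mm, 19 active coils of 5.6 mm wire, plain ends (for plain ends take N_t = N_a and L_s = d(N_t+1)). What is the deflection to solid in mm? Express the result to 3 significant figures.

109 mm

N_t = 19; L_s = 5.6·20 = 112 mm
δ_solid = L₀ − L_s = 221 − 112 = 109 mm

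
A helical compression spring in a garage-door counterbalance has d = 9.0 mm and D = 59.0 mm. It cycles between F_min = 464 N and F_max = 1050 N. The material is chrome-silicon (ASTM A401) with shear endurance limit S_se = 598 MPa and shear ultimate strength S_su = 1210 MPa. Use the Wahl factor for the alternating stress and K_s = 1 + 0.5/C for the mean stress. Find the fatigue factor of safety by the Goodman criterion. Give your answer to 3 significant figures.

C = D/d = 59.0/9.0 = 6.5556; K_W = (4C−1)/(4C−4)+0.615/C = 1.2288; K_s = 1+0.5/C = 1.0763
F_a = (F_max−F_min)/2 = 293 N; F_m = (F_max+F_min)/2 = 757 N
τ_a = K_W·8F_aD/(πd³) = 1.2288 × 60.385 = 74.202 MPa
τ_m = K_s·8F_mD/(πd³) = 1.0763 × 156.01 = 167.91 MPa
Goodman: 1/n_f = τ_a/S_se + τ_m/S_su = 74.202/598 + 167.91/1210 = 0.12408 + 0.13877 = 0.26285
n_f = 1/0.26285 = 3.804

3.80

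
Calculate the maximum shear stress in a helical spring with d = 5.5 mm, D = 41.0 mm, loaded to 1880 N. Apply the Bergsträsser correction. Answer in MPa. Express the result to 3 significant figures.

1400 MPa

Spring index C = D/d = 41.0/5.5 = 7.4545
K_B = (4C+2)/(4C−3) = 31.818/26.818 = 1.1864
τ₀ = 8FD/(πd³) = 8·1880·41.0/(π·5.5³) = 616640/522.68 = 1179.8 MPa
τ_max = K·τ₀ = 1.1864 × 1179.8 = 1399.7 MPa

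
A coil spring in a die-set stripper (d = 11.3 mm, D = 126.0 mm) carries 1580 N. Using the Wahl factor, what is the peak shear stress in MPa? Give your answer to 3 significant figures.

397 MPa

Spring index C = D/d = 126.0/11.3 = 11.1504
K_W = (4C−1)/(4C−4) + 0.615/C = 43.602/40.602 + 0.0552 = 1.1290
τ₀ = 8FD/(πd³) = 8·1580·126.0/(π·11.3³) = 1.59264e+06/4533 = 351.34 MPa
τ_max = K·τ₀ = 1.1290 × 351.34 = 396.68 MPa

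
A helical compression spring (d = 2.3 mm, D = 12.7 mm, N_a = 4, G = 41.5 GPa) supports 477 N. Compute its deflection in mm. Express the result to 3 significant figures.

26.9 mm

k = Gd⁴/(8D³N_a) = (41.5×10³)(2.3⁴)/(8·12.7³·4) = 17.717 N/mm
δ = F/k = 477 / 17.717 = 26.923 mm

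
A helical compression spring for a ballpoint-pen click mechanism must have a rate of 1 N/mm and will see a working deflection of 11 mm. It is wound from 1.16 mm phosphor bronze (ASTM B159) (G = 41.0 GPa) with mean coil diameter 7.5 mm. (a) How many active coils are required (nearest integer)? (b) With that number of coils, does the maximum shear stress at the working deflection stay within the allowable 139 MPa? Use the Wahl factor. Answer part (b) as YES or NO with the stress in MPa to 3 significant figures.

N_a = Gd⁴/(8D³k) = (41.0×10³)(1.16⁴)/(8·7.5³·1) = 22 → N_a = 22
Actual rate k = Gd⁴/(8D³·22) = 0.99981 N/mm
Working load F = kδ = 0.99981·11 = 10.998 N
C = 7.5/1.16 = 6.4655; K_W = (4C−1)/(4C−4)+0.615/C = 1.2323
τ_max = K_W·8FD/(πd³) = 1.2323·134.57 = 165.83 MPa
τ_max > 139 MPa → exceeds allowable

(a) 22 coils; (b) NO, τ_max = 166 MPa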